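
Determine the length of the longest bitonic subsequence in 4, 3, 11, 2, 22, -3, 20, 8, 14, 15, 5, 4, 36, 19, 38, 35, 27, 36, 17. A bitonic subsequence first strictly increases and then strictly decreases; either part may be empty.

Let inc[i] be the LIS ending at i and dec[i] the longest strictly decreasing subsequence starting at i. inc = [1, 1, 2, 1, 3, 1, 3, 2, 3, 4, 2, 2, 5, 5, 6, 6, 6, 7, 5], dec = [4, 3, 4, 2, 5, 1, 4, 3, 3, 3, 2, 1, 4, 2, 4, 3, 2, 2, 1].
max_i inc[i]+dec[i]−1 = 9, with one witness 4, 11, 14, 15, 36, 38, 35, 27, 17.

9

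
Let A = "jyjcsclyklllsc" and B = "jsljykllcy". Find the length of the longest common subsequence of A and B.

Backtracking the LCS table gives one alignment: j (A3,B1) → s (A5,B2) → l (A7,B3) → y (A8,B5) → k (A9,B6) → l (A11,B7) → l (A12,B8) → c (A14,B9).
So the longest common subsequence has length 8.

8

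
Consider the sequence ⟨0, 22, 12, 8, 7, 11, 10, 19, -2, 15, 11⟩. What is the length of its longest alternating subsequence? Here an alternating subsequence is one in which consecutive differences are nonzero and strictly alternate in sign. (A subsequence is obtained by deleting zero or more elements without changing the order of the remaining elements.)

A longest alternating subsequence is 0, 22, 8, 11, 10, 19, -2, 15, 11 (positions 1,2,4,6,7,8,9,10,11); its 8 consecutive differences strictly alternate in sign, and length 9 is optimal.

9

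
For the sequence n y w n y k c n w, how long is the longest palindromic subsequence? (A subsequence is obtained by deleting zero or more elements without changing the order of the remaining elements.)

One longest palindromic subsequence is wncnw (positions 3,4,7,8,9); it reads the same forward and backward, and the interval DP gives dp[1][9] = 5.

5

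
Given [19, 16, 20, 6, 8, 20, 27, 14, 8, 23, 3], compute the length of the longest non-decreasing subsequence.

4

Scanning left to right, the best length ending at each element is: 19→1, 16→1, 20→2, 6→1, 8→2, 20→3, 27→4, 14→3, 8→3, 23→4, 3→1.
So the longest non-decreasing subsequence has length 4, e.g. 19, 20, 20, 27.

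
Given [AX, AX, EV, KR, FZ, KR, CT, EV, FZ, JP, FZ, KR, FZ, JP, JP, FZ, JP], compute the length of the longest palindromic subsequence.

One longest palindromic subsequence is FZ JP FZ KR FZ JP FZ (positions 9,10,11,12,13,15,16); it reads the same forward and backward, and the interval DP gives dp[1][17] = 7.

7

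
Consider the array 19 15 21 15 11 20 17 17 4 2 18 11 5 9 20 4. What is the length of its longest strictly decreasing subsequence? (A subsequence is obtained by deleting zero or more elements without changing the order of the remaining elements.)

Let dp[i] be the longest decreasing subsequence ending at position i. Then dp = [1, 2, 1, 2, 3, 2, 3, 3, 4, 5, 3, 4, 5, 5, 2, 6].
The maximum is 6; one witness is 21, 20, 17, 11, 5, 4 at positions 3,6,7,12,13,16.

6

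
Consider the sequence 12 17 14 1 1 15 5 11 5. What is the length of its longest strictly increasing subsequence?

Let dp[i] be the longest increasing subsequence ending at position i. Then dp = [1, 2, 2, 1, 1, 3, 2, 3, 2].
The maximum is 3; one witness is 12, 14, 15 at positions 1,3,6.

3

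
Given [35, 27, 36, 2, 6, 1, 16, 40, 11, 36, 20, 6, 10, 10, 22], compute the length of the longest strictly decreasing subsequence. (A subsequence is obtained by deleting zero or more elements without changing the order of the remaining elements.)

5

One longest decreasing subsequence is 35, 27, 16, 11, 6 (positions 1,2,7,9,12), of length 5; no longer one exists.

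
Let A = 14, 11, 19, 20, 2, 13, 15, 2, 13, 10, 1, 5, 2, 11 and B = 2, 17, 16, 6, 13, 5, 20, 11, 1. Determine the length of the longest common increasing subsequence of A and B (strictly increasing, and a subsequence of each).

3

For each value that appears in both, track the longest common increasing run ending there.
The best achievable length is 3; one witness is 2, 5, 11 (A-positions 5,12,14, B-positions 1,6,8).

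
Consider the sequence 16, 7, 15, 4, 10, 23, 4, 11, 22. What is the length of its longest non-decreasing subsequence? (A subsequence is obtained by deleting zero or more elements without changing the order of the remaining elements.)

4

Let dp[i] be the longest non-decreasing subsequence ending at position i. Then dp = [1, 1, 2, 1, 2, 3, 2, 3, 4].
The maximum is 4; one witness is 7, 10, 11, 22 at positions 2,5,8,9.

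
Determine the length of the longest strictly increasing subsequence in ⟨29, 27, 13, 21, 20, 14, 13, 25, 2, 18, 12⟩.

Let dp[i] be the longest increasing subsequence ending at position i. Then dp = [1, 1, 1, 2, 2, 2, 1, 3, 1, 3, 2].
The maximum is 3; one witness is 13, 21, 25 at positions 3,4,8.

3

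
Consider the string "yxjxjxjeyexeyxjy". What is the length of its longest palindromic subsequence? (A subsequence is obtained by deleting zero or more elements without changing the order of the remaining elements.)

11

Using dp[i][j] = 2 + dp[i+1][j−1] if the ends match, else max(dp[i+1][j], dp[i][j−1]):
dp[1][16] = 11. A witness is yjxyexeyxjy at positions 1,3,4,9,10,11,12,13,14,15,16.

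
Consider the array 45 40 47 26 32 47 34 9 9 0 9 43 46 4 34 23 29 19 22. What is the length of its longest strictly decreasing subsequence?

Scanning left to right, the best length ending at each element is: 45→1, 40→2, 47→1, 26→3, 32→3, 47→1, 34→3, 9→4, 9→4, 0→5, 9→4, 43→2, 46→2, 4→5, 34→3, 23→4, 29→4, 19→5, 22→5.
So the longest decreasing subsequence has length 5, e.g. 45, 40, 26, 9, 0.

5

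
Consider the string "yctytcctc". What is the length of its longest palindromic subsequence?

6

One longest palindromic subsequence is ctcctc (positions 2,3,6,7,8,9); it reads the same forward and backward, and the interval DP gives dp[1][9] = 6.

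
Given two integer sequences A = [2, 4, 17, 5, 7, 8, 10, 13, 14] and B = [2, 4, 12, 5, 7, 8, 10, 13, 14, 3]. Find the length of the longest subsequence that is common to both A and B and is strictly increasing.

8

For each value that appears in both, track the longest common increasing run ending there.
The best achievable length is 8; one witness is 2, 4, 5, 7, 8, 10, 13, 14 (A-positions 1,2,4,5,6,7,8,9, B-positions 1,2,4,5,6,7,8,9).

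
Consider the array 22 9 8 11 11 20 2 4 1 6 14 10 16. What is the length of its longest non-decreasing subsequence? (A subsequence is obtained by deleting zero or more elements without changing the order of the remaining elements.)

Scanning left to right, the best length ending at each element is: 22→1, 9→1, 8→1, 11→2, 11→3, 20→4, 2→1, 4→2, 1→1, 6→3, 14→4, 10→4, 16→5.
So the longest non-decreasing subsequence has length 5, e.g. 9, 11, 11, 14, 16.

5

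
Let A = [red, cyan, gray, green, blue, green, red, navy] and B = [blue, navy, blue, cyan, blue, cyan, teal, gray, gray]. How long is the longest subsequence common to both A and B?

2

Backtracking the LCS table gives one alignment: cyan (A2,B6) → gray (A3,B9).
So the longest common subsequence has length 2.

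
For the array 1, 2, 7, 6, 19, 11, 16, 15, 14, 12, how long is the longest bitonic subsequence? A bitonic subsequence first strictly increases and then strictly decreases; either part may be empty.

8

One longest bitonic subsequence is 1, 2, 7, 19, 16, 15, 14, 12 (positions 1,2,3,5,7,8,9,10): it rises to 19 then falls. Length 8 is optimal.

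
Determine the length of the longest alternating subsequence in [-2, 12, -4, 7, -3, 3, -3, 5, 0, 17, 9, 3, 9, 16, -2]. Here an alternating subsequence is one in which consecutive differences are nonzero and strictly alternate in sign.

Track the best alternating length ending on an up-step vs a down-step at each position: up/down = 1/1, 2/1, 1/3, 4/3, 4/5, 6/5, 4/7, 8/5, 8/9, 10/1, 10/11, 10/11, 12/11, 12/11, 8/13.
The maximum over both is 13; one such subsequence is -2, 12, -4, 7, -3, 3, -3, 5, 0, 17, 3, 9, -2.

13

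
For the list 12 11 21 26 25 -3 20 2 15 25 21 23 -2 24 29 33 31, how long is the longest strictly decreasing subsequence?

5

Let dp[i] be the longest decreasing subsequence ending at position i. Then dp = [1, 2, 1, 1, 2, 3, 3, 4, 4, 2, 3, 3, 5, 3, 1, 1, 2].
The maximum is 5; one witness is 26, 25, 20, 2, -2 at positions 4,5,7,8,13.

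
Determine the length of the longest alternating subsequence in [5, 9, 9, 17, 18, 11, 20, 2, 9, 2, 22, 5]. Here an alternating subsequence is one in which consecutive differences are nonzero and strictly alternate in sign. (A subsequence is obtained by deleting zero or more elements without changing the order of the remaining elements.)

9

A longest alternating subsequence is 5, 17, 11, 20, 2, 9, 2, 22, 5 (positions 1,4,6,7,8,9,10,11,12); its 8 consecutive differences strictly alternate in sign, and length 9 is optimal.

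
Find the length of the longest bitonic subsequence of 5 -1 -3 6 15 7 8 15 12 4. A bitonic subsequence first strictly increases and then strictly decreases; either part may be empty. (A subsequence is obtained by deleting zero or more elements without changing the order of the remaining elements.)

One longest bitonic subsequence is 5, 6, 7, 8, 15, 12, 4 (positions 1,4,6,7,8,9,10): it rises to 15 then falls. Length 7 is optimal.

7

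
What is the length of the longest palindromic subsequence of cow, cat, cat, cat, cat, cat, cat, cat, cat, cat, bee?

One longest palindromic subsequence is cat cat cat cat cat cat cat cat cat (positions 2,3,4,5,6,7,8,9,10); it reads the same forward and backward, and the interval DP gives dp[1][11] = 9.

9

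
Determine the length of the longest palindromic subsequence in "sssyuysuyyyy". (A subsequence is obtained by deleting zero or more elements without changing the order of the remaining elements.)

One longest palindromic subsequence is yyyyyy (positions 4,6,9,10,11,12); it reads the same forward and backward, and the interval DP gives dp[1][12] = 6.

6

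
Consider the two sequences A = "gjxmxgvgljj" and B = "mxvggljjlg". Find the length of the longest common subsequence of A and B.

7

A longest common subsequence is mxggljj (length 7); the LCS DP confirms no longer common subsequence exists.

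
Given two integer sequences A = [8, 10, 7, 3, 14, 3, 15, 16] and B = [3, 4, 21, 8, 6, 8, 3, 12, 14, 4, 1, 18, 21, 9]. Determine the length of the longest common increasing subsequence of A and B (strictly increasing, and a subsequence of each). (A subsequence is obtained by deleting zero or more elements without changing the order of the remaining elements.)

For each value that appears in both, track the longest common increasing run ending there.
The best achievable length is 2; one witness is 3, 14 (A-positions 4,5, B-positions 1,9).

2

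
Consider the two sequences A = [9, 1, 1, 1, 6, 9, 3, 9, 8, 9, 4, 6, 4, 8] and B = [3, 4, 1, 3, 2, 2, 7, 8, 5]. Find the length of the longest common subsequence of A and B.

3

Backtracking the LCS table gives one alignment: 1 (A4,B3) → 3 (A7,B4) → 8 (A9,B8).
So the longest common subsequence has length 3.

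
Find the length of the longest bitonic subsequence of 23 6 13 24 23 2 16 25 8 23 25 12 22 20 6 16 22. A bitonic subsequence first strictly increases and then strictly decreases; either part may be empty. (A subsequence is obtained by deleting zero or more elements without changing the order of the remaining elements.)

8

Let inc[i] be the LIS ending at i and dec[i] the longest strictly decreasing subsequence starting at i. inc = [1, 1, 2, 3, 3, 1, 3, 4, 2, 4, 5, 3, 4, 4, 2, 4, 5], dec = [4, 2, 3, 5, 4, 1, 3, 5, 2, 4, 4, 2, 3, 2, 1, 1, 1].
max_i inc[i]+dec[i]−1 = 8, with one witness 6, 13, 24, 25, 23, 22, 20, 16.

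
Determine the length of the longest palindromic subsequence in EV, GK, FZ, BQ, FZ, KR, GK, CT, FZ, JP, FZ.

One longest palindromic subsequence is FZ FZ CT FZ FZ (positions 3,5,8,9,11); it reads the same forward and backward, and the interval DP gives dp[1][11] = 5.

5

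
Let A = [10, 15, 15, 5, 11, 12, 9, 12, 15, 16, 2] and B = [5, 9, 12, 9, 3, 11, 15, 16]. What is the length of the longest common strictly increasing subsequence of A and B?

A longest common strictly increasing subsequence is 5, 9, 12, 15, 16 (length 5); it appears in order in both A and B, and no longer such subsequence exists.

5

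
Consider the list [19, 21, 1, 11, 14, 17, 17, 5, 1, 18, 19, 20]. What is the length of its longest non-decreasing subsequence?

One longest non-decreasing subsequence is 1, 11, 14, 17, 17, 18, 19, 20 (positions 3,4,5,6,7,10,11,12), of length 8; no longer one exists.

8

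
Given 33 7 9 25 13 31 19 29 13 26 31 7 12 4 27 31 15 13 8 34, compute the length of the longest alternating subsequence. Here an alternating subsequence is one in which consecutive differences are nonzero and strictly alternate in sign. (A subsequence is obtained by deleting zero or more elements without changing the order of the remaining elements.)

Track the best alternating length ending on an up-step vs a down-step at each position: up/down = 1/1, 1/2, 3/2, 3/2, 3/4, 5/2, 5/6, 7/6, 3/8, 9/8, 9/2, 1/10, 11/10, 1/12, 13/10, 13/2, 13/14, 13/14, 13/14, 15/1.
The maximum over both is 15; one such subsequence is 33, 7, 25, 13, 31, 19, 29, 13, 26, 7, 12, 4, 27, 15, 34.

15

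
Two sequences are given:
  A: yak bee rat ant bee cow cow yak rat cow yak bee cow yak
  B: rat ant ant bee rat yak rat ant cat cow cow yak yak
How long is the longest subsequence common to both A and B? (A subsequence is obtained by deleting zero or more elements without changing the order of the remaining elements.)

A longest common subsequence is rat, ant, bee, yak, rat, cow, yak, yak (length 8); the LCS DP confirms no longer common subsequence exists.

8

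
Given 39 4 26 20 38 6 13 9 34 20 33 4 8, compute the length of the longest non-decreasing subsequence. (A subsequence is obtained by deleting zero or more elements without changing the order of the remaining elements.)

One longest non-decreasing subsequence is 4, 6, 13, 20, 33 (positions 2,6,7,10,11), of length 5; no longer one exists.

5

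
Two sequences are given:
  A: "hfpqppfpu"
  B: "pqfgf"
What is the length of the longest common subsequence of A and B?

A longest common subsequence is pqf (length 3); the LCS DP confirms no longer common subsequence exists.

3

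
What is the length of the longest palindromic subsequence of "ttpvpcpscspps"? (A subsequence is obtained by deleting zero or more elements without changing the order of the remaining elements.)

7

One longest palindromic subsequence is ppscspp (positions 5,7,8,9,10,11,12); it reads the same forward and backward, and the interval DP gives dp[1][13] = 7.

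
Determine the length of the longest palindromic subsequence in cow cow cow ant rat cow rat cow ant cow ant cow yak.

One longest palindromic subsequence is cow cow ant cow rat cow ant cow cow (positions 2,3,4,6,7,8,9,10,12); it reads the same forward and backward, and the interval DP gives dp[1][13] = 9.

9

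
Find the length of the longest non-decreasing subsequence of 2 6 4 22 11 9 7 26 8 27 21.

5

Let dp[i] be the longest non-decreasing subsequence ending at position i. Then dp = [1, 2, 2, 3, 3, 3, 3, 4, 4, 5, 5].
The maximum is 5; one witness is 2, 6, 22, 26, 27 at positions 1,2,4,8,10.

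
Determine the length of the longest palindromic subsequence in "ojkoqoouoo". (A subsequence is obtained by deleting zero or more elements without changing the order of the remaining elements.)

6

Using dp[i][j] = 2 + dp[i+1][j−1] if the ends match, else max(dp[i+1][j], dp[i][j−1]):
dp[1][10] = 6. A witness is oooooo at positions 1,4,6,7,9,10.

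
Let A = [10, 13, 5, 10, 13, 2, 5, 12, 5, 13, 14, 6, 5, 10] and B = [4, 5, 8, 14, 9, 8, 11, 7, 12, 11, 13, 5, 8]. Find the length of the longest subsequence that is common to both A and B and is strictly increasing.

A longest common strictly increasing subsequence is 5, 12, 13 (length 3); it appears in order in both A and B, and no longer such subsequence exists.

3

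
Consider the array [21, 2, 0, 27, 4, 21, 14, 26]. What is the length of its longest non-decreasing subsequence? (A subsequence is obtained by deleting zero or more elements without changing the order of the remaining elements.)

Let dp[i] be the longest non-decreasing subsequence ending at position i. Then dp = [1, 1, 1, 2, 2, 3, 3, 4].
The maximum is 4; one witness is 2, 4, 21, 26 at positions 2,5,6,8.

4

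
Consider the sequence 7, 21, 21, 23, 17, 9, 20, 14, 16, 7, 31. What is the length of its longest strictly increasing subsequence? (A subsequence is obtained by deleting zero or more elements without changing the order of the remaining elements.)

One longest increasing subsequence is 7, 9, 14, 16, 31 (positions 1,6,8,9,11), of length 5; no longer one exists.

5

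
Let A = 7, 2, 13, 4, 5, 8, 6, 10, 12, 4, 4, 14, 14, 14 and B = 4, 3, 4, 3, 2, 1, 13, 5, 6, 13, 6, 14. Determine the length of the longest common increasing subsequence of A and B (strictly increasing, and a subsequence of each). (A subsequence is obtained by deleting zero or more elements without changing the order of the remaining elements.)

4

For each value that appears in both, track the longest common increasing run ending there.
The best achievable length is 4; one witness is 4, 5, 6, 14 (A-positions 4,5,7,12, B-positions 1,8,9,12).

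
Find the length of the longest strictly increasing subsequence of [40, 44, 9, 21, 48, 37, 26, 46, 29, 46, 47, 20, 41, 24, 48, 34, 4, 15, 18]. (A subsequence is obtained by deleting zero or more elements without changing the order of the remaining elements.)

7

Let dp[i] be the longest increasing subsequence ending at position i. Then dp = [1, 2, 1, 2, 3, 3, 3, 4, 4, 5, 6, 2, 5, 3, 7, 5, 1, 2, 3].
The maximum is 7; one witness is 9, 21, 26, 29, 46, 47, 48 at positions 3,4,7,9,10,11,15.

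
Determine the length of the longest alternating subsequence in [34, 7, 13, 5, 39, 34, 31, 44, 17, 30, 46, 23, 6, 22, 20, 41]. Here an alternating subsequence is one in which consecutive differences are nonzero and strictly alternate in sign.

13

Track the best alternating length ending on an up-step vs a down-step at each position: up/down = 1/1, 1/2, 3/2, 1/4, 5/1, 5/6, 5/6, 7/1, 5/8, 9/8, 9/1, 9/10, 5/10, 11/10, 11/12, 13/10.
The maximum over both is 13; one such subsequence is 34, 7, 13, 5, 39, 34, 44, 17, 30, 6, 22, 20, 41.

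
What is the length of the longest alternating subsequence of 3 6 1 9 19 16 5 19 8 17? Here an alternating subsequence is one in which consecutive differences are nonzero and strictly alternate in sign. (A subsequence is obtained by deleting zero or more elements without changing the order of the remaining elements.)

Track the best alternating length ending on an up-step vs a down-step at each position: up/down = 1/1, 2/1, 1/3, 4/1, 4/1, 4/5, 4/5, 6/1, 6/7, 8/7.
The maximum over both is 8; one such subsequence is 3, 6, 1, 19, 16, 19, 8, 17.

8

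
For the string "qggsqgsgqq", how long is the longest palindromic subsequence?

One longest palindromic subsequence is qqgsgqq (positions 1,5,6,7,8,9,10); it reads the same forward and backward, and the interval DP gives dp[1][10] = 7.

7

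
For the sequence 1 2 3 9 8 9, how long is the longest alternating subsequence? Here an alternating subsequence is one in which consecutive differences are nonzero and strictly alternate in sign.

4

A longest alternating subsequence is 1, 9, 8, 9 (positions 1,4,5,6); its 3 consecutive differences strictly alternate in sign, and length 4 is optimal.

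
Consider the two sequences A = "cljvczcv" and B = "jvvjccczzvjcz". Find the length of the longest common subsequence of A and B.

Backtracking the LCS table gives one alignment: j (A3,B1) → v (A4,B3) → c (A5,B7) → z (A6,B9) → c (A7,B12).
So the longest common subsequence has length 5.

5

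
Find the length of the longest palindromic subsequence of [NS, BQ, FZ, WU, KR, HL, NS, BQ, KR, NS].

5

One longest palindromic subsequence is NS KR BQ KR NS (positions 1,5,8,9,10); it reads the same forward and backward, and the interval DP gives dp[1][10] = 5.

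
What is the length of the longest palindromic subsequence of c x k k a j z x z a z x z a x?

One longest palindromic subsequence is xazxzazxzax (positions 2,5,7,8,9,10,11,12,13,14,15); it reads the same forward and backward, and the interval DP gives dp[1][15] = 11.

11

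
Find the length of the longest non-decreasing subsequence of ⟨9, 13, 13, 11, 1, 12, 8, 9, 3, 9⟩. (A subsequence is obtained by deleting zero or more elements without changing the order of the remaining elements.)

One longest non-decreasing subsequence is 1, 8, 9, 9 (positions 5,7,8,10), of length 4; no longer one exists.

4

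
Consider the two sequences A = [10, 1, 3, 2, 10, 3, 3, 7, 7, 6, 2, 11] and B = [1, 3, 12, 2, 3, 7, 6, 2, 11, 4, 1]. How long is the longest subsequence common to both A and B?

Backtracking the LCS table gives one alignment: 1 (A2,B1) → 3 (A3,B2) → 2 (A4,B4) → 3 (A7,B5) → 7 (A9,B6) → 6 (A10,B7) → 2 (A11,B8) → 11 (A12,B9).
So the longest common subsequence has length 8.

8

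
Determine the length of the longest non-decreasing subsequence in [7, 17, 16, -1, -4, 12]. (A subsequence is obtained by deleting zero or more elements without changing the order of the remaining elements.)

2

Let dp[i] be the longest non-decreasing subsequence ending at position i. Then dp = [1, 2, 2, 1, 1, 2].
The maximum is 2; one witness is 7, 17 at positions 1,2.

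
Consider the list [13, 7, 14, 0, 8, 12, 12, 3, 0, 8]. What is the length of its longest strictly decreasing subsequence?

Let dp[i] be the longest decreasing subsequence ending at position i. Then dp = [1, 2, 1, 3, 2, 2, 2, 3, 4, 3].
The maximum is 4; one witness is 13, 7, 3, 0 at positions 1,2,8,9.

4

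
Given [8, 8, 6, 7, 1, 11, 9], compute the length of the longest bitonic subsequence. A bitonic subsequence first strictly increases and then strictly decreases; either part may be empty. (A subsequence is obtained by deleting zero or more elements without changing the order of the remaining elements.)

Let inc[i] be the LIS ending at i and dec[i] the longest strictly decreasing subsequence starting at i. inc = [1, 1, 1, 2, 1, 3, 3], dec = [3, 3, 2, 2, 1, 2, 1].
max_i inc[i]+dec[i]−1 = 4, with one witness 6, 7, 11, 9.

4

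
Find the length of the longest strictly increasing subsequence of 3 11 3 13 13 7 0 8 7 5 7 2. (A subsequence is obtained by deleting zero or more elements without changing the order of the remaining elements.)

3

Let dp[i] be the longest increasing subsequence ending at position i. Then dp = [1, 2, 1, 3, 3, 2, 1, 3, 2, 2, 3, 2].
The maximum is 3; one witness is 3, 11, 13 at positions 1,2,4.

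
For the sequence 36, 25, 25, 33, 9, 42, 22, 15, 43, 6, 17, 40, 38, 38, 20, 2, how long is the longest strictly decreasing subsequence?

6

Let dp[i] be the longest decreasing subsequence ending at position i. Then dp = [1, 2, 2, 2, 3, 1, 3, 4, 1, 5, 4, 2, 3, 3, 4, 6].
The maximum is 6; one witness is 36, 25, 22, 15, 6, 2 at positions 1,2,7,8,10,16.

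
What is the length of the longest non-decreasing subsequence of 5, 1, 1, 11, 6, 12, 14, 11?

5

Scanning left to right, the best length ending at each element is: 5→1, 1→1, 1→2, 11→3, 6→3, 12→4, 14→5, 11→4.
So the longest non-decreasing subsequence has length 5, e.g. 1, 1, 11, 12, 14.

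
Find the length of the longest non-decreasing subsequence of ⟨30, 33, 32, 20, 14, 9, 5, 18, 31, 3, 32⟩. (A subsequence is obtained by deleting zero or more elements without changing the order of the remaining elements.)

4

One longest non-decreasing subsequence is 14, 18, 31, 32 (positions 5,8,9,11), of length 4; no longer one exists.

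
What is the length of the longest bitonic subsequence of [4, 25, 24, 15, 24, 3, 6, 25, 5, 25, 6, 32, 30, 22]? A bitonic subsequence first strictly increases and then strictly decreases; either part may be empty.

7

Let inc[i] be the LIS ending at i and dec[i] the longest strictly decreasing subsequence starting at i. inc = [1, 2, 2, 2, 3, 1, 2, 4, 2, 4, 3, 5, 5, 4], dec = [2, 5, 4, 3, 3, 1, 2, 2, 1, 2, 1, 3, 2, 1].
max_i inc[i]+dec[i]−1 = 7, with one witness 4, 15, 24, 25, 32, 30, 22.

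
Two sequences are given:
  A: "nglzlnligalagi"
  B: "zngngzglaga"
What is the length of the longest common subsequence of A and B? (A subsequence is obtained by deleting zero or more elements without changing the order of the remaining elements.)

7

Backtracking the LCS table gives one alignment: n (A1,B4) → g (A2,B5) → z (A4,B6) → g (A9,B7) → l (A11,B8) → a (A12,B9) → g (A13,B10).
So the longest common subsequence has length 7.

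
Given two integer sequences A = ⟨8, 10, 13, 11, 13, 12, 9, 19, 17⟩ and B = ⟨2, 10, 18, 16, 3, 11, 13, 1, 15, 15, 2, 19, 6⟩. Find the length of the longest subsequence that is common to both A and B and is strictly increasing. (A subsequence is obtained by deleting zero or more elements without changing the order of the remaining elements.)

A longest common strictly increasing subsequence is 10, 11, 13, 19 (length 4); it appears in order in both A and B, and no longer such subsequence exists.

4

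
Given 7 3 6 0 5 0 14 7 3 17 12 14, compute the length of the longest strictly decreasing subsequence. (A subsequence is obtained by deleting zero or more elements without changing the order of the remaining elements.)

4

Let dp[i] be the longest decreasing subsequence ending at position i. Then dp = [1, 2, 2, 3, 3, 4, 1, 2, 4, 1, 2, 2].
The maximum is 4; one witness is 7, 6, 5, 0 at positions 1,3,5,6.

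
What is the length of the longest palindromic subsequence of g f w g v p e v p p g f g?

9

One longest palindromic subsequence is gfgpppgfg (positions 1,2,4,6,9,10,11,12,13); it reads the same forward and backward, and the interval DP gives dp[1][13] = 9.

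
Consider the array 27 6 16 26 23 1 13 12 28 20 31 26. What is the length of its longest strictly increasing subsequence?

Let dp[i] be the longest increasing subsequence ending at position i. Then dp = [1, 1, 2, 3, 3, 1, 2, 2, 4, 3, 5, 4].
The maximum is 5; one witness is 6, 16, 26, 28, 31 at positions 2,3,4,9,11.

5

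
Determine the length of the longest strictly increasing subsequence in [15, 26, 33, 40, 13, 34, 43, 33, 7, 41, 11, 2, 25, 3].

5

One longest increasing subsequence is 15, 26, 33, 40, 43 (positions 1,2,3,4,7), of length 5; no longer one exists.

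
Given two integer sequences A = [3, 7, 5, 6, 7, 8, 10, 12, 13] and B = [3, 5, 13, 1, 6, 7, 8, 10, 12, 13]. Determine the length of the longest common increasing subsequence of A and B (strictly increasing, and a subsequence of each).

8

For each value that appears in both, track the longest common increasing run ending there.
The best achievable length is 8; one witness is 3, 5, 6, 7, 8, 10, 12, 13 (A-positions 1,3,4,5,6,7,8,9, B-positions 1,2,5,6,7,8,9,10).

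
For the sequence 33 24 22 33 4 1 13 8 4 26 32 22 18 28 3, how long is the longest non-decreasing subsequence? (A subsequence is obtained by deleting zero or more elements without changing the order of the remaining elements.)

4

One longest non-decreasing subsequence is 4, 13, 26, 32 (positions 5,7,10,11), of length 4; no longer one exists.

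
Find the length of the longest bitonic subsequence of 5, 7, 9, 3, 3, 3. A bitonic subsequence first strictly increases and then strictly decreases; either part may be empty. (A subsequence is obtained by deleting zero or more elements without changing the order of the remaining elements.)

Let inc[i] be the LIS ending at i and dec[i] the longest strictly decreasing subsequence starting at i. inc = [1, 2, 3, 1, 1, 1], dec = [2, 2, 2, 1, 1, 1].
max_i inc[i]+dec[i]−1 = 4, with one witness 5, 7, 9, 3.

4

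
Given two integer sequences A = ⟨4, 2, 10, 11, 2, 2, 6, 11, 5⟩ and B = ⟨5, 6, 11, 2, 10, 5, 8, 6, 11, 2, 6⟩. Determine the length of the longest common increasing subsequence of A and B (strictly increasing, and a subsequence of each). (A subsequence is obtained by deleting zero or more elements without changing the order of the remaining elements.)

A longest common strictly increasing subsequence is 2, 10, 11 (length 3); it appears in order in both A and B, and no longer such subsequence exists.

3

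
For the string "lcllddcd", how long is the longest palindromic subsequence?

One longest palindromic subsequence is cddc (positions 2,5,6,7); it reads the same forward and backward, and the interval DP gives dp[1][8] = 4.

4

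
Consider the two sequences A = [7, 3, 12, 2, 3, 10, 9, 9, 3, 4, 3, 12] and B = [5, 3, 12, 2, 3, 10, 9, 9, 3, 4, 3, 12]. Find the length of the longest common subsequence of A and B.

Backtracking the LCS table gives one alignment: 3 (A2,B2) → 12 (A3,B3) → 2 (A4,B4) → 3 (A5,B5) → 10 (A6,B6) → 9 (A7,B7) → 9 (A8,B8) → 3 (A9,B9) → 4 (A10,B10) → 3 (A11,B11) → 12 (A12,B12).
So the longest common subsequence has length 11.

11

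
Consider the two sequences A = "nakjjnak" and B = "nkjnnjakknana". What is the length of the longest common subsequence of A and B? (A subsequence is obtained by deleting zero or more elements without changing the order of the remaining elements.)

6

A longest common subsequence is nkjjna (length 6); the LCS DP confirms no longer common subsequence exists.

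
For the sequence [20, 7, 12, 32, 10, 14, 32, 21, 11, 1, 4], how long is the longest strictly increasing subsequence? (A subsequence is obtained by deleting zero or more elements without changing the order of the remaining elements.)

4

Let dp[i] be the longest increasing subsequence ending at position i. Then dp = [1, 1, 2, 3, 2, 3, 4, 4, 3, 1, 2].
The maximum is 4; one witness is 7, 12, 14, 32 at positions 2,3,6,7.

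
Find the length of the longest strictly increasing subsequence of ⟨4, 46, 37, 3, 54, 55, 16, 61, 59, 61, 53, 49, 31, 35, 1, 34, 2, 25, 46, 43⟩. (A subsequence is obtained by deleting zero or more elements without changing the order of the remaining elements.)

6

Let dp[i] be the longest increasing subsequence ending at position i. Then dp = [1, 2, 2, 1, 3, 4, 2, 5, 5, 6, 3, 3, 3, 4, 1, 4, 2, 3, 5, 5].
The maximum is 6; one witness is 4, 46, 54, 55, 59, 61 at positions 1,2,5,6,9,10.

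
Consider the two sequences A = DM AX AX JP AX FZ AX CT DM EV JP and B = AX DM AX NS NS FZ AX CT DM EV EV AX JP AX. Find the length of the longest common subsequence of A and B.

Backtracking the LCS table gives one alignment: DM (A1,B2) → AX (A2,B3) → FZ (A6,B6) → AX (A7,B7) → CT (A8,B8) → DM (A9,B9) → EV (A10,B11) → JP (A11,B13).
So the longest common subsequence has length 8.

8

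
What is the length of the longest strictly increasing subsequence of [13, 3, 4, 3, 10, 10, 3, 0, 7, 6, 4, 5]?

Let dp[i] be the longest increasing subsequence ending at position i. Then dp = [1, 1, 2, 1, 3, 3, 1, 1, 3, 3, 2, 3].
The maximum is 3; one witness is 3, 4, 10 at positions 2,3,5.

3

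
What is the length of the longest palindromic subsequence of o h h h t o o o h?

One longest palindromic subsequence is hoooh (positions 2,6,7,8,9); it reads the same forward and backward, and the interval DP gives dp[1][9] = 5.

5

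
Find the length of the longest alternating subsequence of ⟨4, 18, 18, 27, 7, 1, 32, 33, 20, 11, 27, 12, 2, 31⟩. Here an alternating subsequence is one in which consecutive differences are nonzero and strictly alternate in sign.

8

Track the best alternating length ending on an up-step vs a down-step at each position: up/down = 1/1, 2/1, 2/1, 2/1, 2/3, 1/3, 4/1, 4/1, 4/5, 4/5, 6/5, 6/7, 4/7, 8/5.
The maximum over both is 8; one such subsequence is 4, 18, 7, 32, 20, 27, 12, 31.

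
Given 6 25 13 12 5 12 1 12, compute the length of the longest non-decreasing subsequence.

Let dp[i] be the longest non-decreasing subsequence ending at position i. Then dp = [1, 2, 2, 2, 1, 3, 1, 4].
The maximum is 4; one witness is 6, 12, 12, 12 at positions 1,4,6,8.

4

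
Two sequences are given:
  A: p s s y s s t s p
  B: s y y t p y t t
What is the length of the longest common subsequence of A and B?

4

Backtracking the LCS table gives one alignment: s (A2,B1) → y (A4,B3) → t (A7,B4) → p (A9,B5).
So the longest common subsequence has length 4.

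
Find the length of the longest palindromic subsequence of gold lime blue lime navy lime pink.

One longest palindromic subsequence is lime navy lime (positions 4,5,6); it reads the same forward and backward, and the interval DP gives dp[1][7] = 3.

3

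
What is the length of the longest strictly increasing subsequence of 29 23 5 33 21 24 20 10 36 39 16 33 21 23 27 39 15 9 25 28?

7

Scanning left to right, the best length ending at each element is: 29→1, 23→1, 5→1, 33→2, 21→2, 24→3, 20→2, 10→2, 36→4, 39→5, 16→3, 33→4, 21→4, 23→5, 27→6, 39→7, 15→3, 9→2, 25→6, 28→7.
So the longest increasing subsequence has length 7, e.g. 5, 10, 16, 21, 23, 27, 39.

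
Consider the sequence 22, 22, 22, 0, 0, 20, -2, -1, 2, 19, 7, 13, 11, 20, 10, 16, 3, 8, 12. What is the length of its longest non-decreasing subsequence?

One longest non-decreasing subsequence is 0, 0, 2, 7, 13, 20 (positions 4,5,9,11,12,14), of length 6; no longer one exists.

6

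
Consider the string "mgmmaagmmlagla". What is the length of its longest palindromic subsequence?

One longest palindromic subsequence is gmmaammg (positions 2,3,4,5,6,8,9,12); it reads the same forward and backward, and the interval DP gives dp[1][14] = 8.

8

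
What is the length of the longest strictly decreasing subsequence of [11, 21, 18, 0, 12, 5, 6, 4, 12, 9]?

5

Let dp[i] be the longest decreasing subsequence ending at position i. Then dp = [1, 1, 2, 3, 3, 4, 4, 5, 3, 4].
The maximum is 5; one witness is 21, 18, 12, 5, 4 at positions 2,3,5,6,8.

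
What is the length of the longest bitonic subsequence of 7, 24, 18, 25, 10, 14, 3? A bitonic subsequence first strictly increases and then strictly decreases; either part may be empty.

Let inc[i] be the LIS ending at i and dec[i] the longest strictly decreasing subsequence starting at i. inc = [1, 2, 2, 3, 2, 3, 1], dec = [2, 4, 3, 3, 2, 2, 1].
max_i inc[i]+dec[i]−1 = 5, with one witness 7, 24, 18, 14, 3.

5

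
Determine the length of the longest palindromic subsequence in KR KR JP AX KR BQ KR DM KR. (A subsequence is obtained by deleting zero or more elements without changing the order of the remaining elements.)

5

One longest palindromic subsequence is KR KR BQ KR KR (positions 1,5,6,7,9); it reads the same forward and backward, and the interval DP gives dp[1][9] = 5.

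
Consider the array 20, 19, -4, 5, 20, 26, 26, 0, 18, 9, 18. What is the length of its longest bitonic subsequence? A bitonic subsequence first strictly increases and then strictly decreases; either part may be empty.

6

One longest bitonic subsequence is -4, 5, 20, 26, 18, 9 (positions 3,4,5,6,9,10): it rises to 26 then falls. Length 6 is optimal.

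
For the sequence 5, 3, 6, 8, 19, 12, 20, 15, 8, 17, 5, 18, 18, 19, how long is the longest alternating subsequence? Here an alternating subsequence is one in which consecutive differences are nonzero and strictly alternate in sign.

9

Track the best alternating length ending on an up-step vs a down-step at each position: up/down = 1/1, 1/2, 3/1, 3/1, 3/1, 3/4, 5/1, 5/6, 3/6, 7/6, 3/8, 9/6, 9/6, 9/6.
The maximum over both is 9; one such subsequence is 5, 3, 19, 12, 20, 15, 17, 5, 18.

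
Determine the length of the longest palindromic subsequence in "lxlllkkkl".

Using dp[i][j] = 2 + dp[i+1][j−1] if the ends match, else max(dp[i+1][j], dp[i][j−1]):
dp[1][9] = 5. A witness is lkkkl at positions 1,6,7,8,9.

5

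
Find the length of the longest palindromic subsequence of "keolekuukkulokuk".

Using dp[i][j] = 2 + dp[i+1][j−1] if the ends match, else max(dp[i+1][j], dp[i][j−1]):
dp[1][16] = 10. A witness is kolukkulok at positions 1,3,4,7,9,10,11,12,13,16.

10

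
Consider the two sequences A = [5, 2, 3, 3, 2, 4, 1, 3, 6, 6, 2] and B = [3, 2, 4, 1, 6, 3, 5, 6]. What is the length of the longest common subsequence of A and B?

6

Backtracking the LCS table gives one alignment: 3 (A4,B1) → 2 (A5,B2) → 4 (A6,B3) → 1 (A7,B4) → 3 (A8,B6) → 6 (A10,B8).
So the longest common subsequence has length 6.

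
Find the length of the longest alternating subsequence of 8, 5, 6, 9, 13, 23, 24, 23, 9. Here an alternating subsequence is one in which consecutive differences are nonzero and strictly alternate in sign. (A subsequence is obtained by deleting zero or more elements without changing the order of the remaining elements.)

4

A longest alternating subsequence is 8, 5, 24, 23 (positions 1,2,7,8); its 3 consecutive differences strictly alternate in sign, and length 4 is optimal.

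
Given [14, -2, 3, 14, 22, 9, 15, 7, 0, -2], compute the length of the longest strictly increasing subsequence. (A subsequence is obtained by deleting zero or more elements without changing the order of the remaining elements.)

4

Let dp[i] be the longest increasing subsequence ending at position i. Then dp = [1, 1, 2, 3, 4, 3, 4, 3, 2, 1].
The maximum is 4; one witness is -2, 3, 14, 22 at positions 2,3,4,5.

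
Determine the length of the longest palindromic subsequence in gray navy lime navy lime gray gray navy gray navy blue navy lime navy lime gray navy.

Using dp[i][j] = 2 + dp[i+1][j−1] if the ends match, else max(dp[i+1][j], dp[i][j−1]):
dp[1][17] = 11. A witness is navy lime navy lime navy blue navy lime navy lime navy at positions 2,3,4,5,8,11,12,13,14,15,17.

11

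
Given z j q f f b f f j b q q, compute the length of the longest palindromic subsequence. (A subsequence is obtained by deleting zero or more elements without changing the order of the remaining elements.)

Using dp[i][j] = 2 + dp[i+1][j−1] if the ends match, else max(dp[i+1][j], dp[i][j−1]):
dp[1][12] = 7. A witness is qffbffq at positions 3,4,5,6,7,8,12.

7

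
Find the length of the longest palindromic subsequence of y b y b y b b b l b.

One longest palindromic subsequence is bbbbbb (positions 2,4,6,7,8,10); it reads the same forward and backward, and the interval DP gives dp[1][10] = 6.

6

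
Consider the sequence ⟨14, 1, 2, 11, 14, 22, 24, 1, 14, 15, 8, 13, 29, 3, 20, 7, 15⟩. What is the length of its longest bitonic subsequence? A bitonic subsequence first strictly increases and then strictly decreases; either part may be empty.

Let inc[i] be the LIS ending at i and dec[i] the longest strictly decreasing subsequence starting at i. inc = [1, 1, 2, 3, 4, 5, 6, 1, 4, 5, 3, 4, 7, 3, 6, 4, 5], dec = [4, 1, 2, 3, 3, 4, 4, 1, 3, 3, 2, 2, 3, 1, 2, 1, 1].
max_i inc[i]+dec[i]−1 = 9, with one witness 1, 2, 11, 14, 22, 24, 15, 13, 7.

9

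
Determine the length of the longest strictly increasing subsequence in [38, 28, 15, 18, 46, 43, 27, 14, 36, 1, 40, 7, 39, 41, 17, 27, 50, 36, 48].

Let dp[i] be the longest increasing subsequence ending at position i. Then dp = [1, 1, 1, 2, 3, 3, 3, 1, 4, 1, 5, 2, 5, 6, 3, 4, 7, 5, 7].
The maximum is 7; one witness is 15, 18, 27, 36, 40, 41, 50 at positions 3,4,7,9,11,14,17.

7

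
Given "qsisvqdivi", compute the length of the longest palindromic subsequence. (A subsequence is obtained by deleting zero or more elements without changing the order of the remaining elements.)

Using dp[i][j] = 2 + dp[i+1][j−1] if the ends match, else max(dp[i+1][j], dp[i][j−1]):
dp[1][10] = 5. A witness is ivivi at positions 3,5,8,9,10.

5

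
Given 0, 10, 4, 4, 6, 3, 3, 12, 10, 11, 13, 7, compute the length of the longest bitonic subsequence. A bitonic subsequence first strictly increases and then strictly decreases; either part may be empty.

Let inc[i] be the LIS ending at i and dec[i] the longest strictly decreasing subsequence starting at i. inc = [1, 2, 2, 2, 3, 2, 2, 4, 4, 5, 6, 4], dec = [1, 3, 2, 2, 2, 1, 1, 3, 2, 2, 2, 1].
max_i inc[i]+dec[i]−1 = 7, with one witness 0, 4, 6, 10, 11, 13, 7.

7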